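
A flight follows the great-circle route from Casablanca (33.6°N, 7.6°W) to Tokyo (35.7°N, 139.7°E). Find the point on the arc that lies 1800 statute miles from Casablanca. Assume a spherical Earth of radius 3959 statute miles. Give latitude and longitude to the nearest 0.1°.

Convert each endpoint to a unit vector on the sphere (x = cos φ cos λ, y = cos φ sin λ, z = sin φ).
The central angle between the endpoints is δ = arccos(p₁·p₂) ≈ 1.820 rad (104.3°). The total great-circle distance is δ·R ≈ 1.820 × 3959 ≈ 7204 mi, so the target fraction is f = 1800/7204 ≈ 0.250.
Interpolate at f ≈ 0.250 with slerp weights a = sin((1−f)δ)/sin δ ≈ 1.010, b = sin(fδ)/sin δ ≈ 0.453.
p = a·p₁ + b·p₂ ≈ (0.553, 0.127, 0.823); φ = arcsin(p_z) ≈ 55.42°, λ = atan2(p_y, p_x) ≈ 12.90°.

≈ (55.4°N, 12.9°E)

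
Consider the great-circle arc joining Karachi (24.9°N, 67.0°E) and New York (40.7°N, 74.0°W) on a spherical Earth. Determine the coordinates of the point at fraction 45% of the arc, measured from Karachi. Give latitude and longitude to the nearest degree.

Write both endpoints as unit vectors p₁, p₂ with components (cos φ cos λ, cos φ sin λ, sin φ).
The central angle between the endpoints is δ = arccos(p₁·p₂) ≈ 1.834 rad (105.1°).
Interpolate at f = 0.45 with slerp weights a = sin((1−f)δ)/sin δ ≈ 0.876, b = sin(fδ)/sin δ ≈ 0.761.
p = a·p₁ + b·p₂ ≈ (0.469, 0.177, 0.865); φ = arcsin(p_z) ≈ 59.88°, λ = atan2(p_y, p_x) ≈ 20.67°.

≈ (60°N, 21°E)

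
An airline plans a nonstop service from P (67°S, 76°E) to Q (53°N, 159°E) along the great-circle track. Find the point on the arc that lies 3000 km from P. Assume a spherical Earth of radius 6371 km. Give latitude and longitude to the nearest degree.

From cos δ = sin φ₁ sin φ₂ + cos φ₁ cos φ₂ cos Δλ, the central angle is δ ≈ 2.355 rad (135.0°). The total great-circle distance is δ·R ≈ 2.355 × 6371 ≈ 15006 km, so the target fraction is f = 3000/15006 ≈ 0.200.
Interpolate at f ≈ 0.200 with slerp weights a = sin((1−f)δ)/sin δ ≈ 1.344, b = sin(fδ)/sin δ ≈ 0.641.
p = a·p₁ + b·p₂ ≈ (-0.233, 0.648, -0.725); φ = arcsin(p_z) ≈ -46.49°, λ = atan2(p_y, p_x) ≈ 109.79°.

≈ (46°S, 110°E)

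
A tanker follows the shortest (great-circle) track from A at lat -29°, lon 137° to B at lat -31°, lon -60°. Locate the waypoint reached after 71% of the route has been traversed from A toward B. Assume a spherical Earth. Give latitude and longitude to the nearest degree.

From cos δ = sin φ₁ sin φ₂ + cos φ₁ cos φ₂ cos Δλ, the central angle is δ ≈ 2.057 rad (117.9°).
Interpolate at f = 0.71 with slerp weights a = sin((1−f)δ)/sin δ ≈ 0.635, b = sin(fδ)/sin δ ≈ 1.124.
p = a·p₁ + b·p₂ ≈ (0.075, -0.456, -0.887); φ = arcsin(p_z) ≈ -62.50°, λ = atan2(p_y, p_x) ≈ -80.60°.

≈ lat -63°, lon -81°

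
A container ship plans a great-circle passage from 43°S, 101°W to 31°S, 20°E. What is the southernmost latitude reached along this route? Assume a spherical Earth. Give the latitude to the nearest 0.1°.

The great circle lies in the plane with unit normal n̂ = (p₁ × p₂)/|p₁ × p₂|.
Here n̂_z ≈ +0.538; the vertex latitude is φ_max = arccos|n̂_z| ≈ 57.5°.

≈ 57.5°S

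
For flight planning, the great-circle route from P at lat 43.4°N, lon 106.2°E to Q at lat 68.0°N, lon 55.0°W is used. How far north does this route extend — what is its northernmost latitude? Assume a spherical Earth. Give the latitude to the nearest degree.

The great circle lies in the plane with unit normal n̂ = (p₁ × p₂)/|p₁ × p₂|.
Here n̂_z ≈ -0.095; the vertex latitude is φ_max = arccos|n̂_z| ≈ 84.6°.
Check via Clairaut: cos φ_max = |cos φ₁| · sin C = cos(43.4°)·sin(7.5°) ≈ 0.095, again giving ≈ 84.6°.

≈ 85°N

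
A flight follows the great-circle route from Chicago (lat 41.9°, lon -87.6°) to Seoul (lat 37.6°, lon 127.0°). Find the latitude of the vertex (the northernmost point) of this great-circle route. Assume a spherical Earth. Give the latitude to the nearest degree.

≈ 70°

The great circle lies in the plane with unit normal n̂ = (p₁ × p₂)/|p₁ × p₂|.
Here n̂_z ≈ -0.336; the vertex latitude is φ_max = arccos|n̂_z| ≈ 70.4°.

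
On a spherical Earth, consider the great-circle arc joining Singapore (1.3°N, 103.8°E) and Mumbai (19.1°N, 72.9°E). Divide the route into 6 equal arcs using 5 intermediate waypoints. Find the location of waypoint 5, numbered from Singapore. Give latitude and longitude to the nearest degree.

≈ (16°N, 78°E)

The haversine formula gives a central angle δ ≈ 0.613 rad (35.1°) between the endpoints.
Interpolate at f = 5/6 with slerp weights a = sin((1−f)δ)/sin δ ≈ 0.177, b = sin(fδ)/sin δ ≈ 0.850.
p = a·p₁ + b·p₂ ≈ (0.194, 0.940, 0.282); φ = arcsin(p_z) ≈ 16.38°, λ = atan2(p_y, p_x) ≈ 78.34°.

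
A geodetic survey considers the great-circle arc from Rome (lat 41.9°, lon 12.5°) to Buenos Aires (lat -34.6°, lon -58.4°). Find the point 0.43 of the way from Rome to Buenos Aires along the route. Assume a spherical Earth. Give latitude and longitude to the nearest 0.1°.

≈ lat 10.1°, lon -20.8°

From cos δ = sin φ₁ sin φ₂ + cos φ₁ cos φ₂ cos Δλ, the central angle is δ ≈ 1.751 rad (100.3°).
Interpolate at f = 0.43 with slerp weights a = sin((1−f)δ)/sin δ ≈ 0.854, b = sin(fδ)/sin δ ≈ 0.695.
p = a·p₁ + b·p₂ ≈ (0.920, -0.350, 0.176); φ = arcsin(p_z) ≈ 10.13°, λ = atan2(p_y, p_x) ≈ -20.80°.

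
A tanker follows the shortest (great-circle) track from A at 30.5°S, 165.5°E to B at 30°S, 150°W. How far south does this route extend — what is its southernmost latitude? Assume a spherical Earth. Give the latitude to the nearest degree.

The great circle lies in the plane with unit normal n̂ = (p₁ × p₂)/|p₁ × p₂|.
Here n̂_z ≈ +0.846; the vertex latitude is φ_max = arccos|n̂_z| ≈ 32.2°.

≈ 32°S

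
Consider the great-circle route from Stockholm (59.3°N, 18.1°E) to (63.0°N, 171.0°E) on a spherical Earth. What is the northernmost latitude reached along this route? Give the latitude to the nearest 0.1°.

The great circle lies in the plane with unit normal n̂ = (p₁ × p₂)/|p₁ × p₂|.
Here n̂_z ≈ +0.127; the vertex latitude is φ_max = arccos|n̂_z| ≈ 82.7°.
Check via Clairaut: cos φ_max = |cos φ₁| · sin C = cos(59.3°)·sin(14.5°) ≈ 0.127, again giving ≈ 82.7°.

≈ 82.7°N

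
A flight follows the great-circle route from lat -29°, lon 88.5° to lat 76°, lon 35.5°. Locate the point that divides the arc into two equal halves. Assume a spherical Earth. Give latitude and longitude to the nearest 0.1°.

From cos δ = sin φ₁ sin φ₂ + cos φ₁ cos φ₂ cos Δλ, the central angle is δ ≈ 1.921 rad (110.1°).
Interpolate at f = 1/2 with slerp weights a = sin((1−f)δ)/sin δ ≈ 0.872, b = sin(fδ)/sin δ ≈ 0.872.
p = a·p₁ + b·p₂ ≈ (0.192, 0.885, 0.424); φ = arcsin(p_z) ≈ 25.06°, λ = atan2(p_y, p_x) ≈ 77.78°.

≈ lat 25.1°, lon 77.8°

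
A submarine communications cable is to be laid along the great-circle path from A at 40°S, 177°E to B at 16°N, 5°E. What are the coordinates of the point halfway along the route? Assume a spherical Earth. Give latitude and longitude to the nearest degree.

≈ 58°S, 33°E

Write both endpoints as unit vectors p₁, p₂ with components (cos φ cos λ, cos φ sin λ, sin φ).
The central angle between the endpoints is δ = arccos(p₁·p₂) ≈ 2.705 rad (155.0°).
Interpolate at f = 1/2 with slerp weights a = sin((1−f)δ)/sin δ ≈ 2.311, b = sin(fδ)/sin δ ≈ 2.311.
p = a·p₁ + b·p₂ ≈ (0.445, 0.286, -0.848); φ = arcsin(p_z) ≈ -58.05°, λ = atan2(p_y, p_x) ≈ 32.75°.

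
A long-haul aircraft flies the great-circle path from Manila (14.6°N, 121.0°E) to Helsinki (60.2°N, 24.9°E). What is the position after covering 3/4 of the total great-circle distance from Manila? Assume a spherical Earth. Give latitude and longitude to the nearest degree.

≈ 58°N, 65°E

Convert each endpoint to a unit vector on the sphere (x = cos φ cos λ, y = cos φ sin λ, z = sin φ).
The central angle between the endpoints is δ = arccos(p₁·p₂) ≈ 1.402 rad (80.3°).
Interpolate at f = 3/4 with slerp weights a = sin((1−f)δ)/sin δ ≈ 0.348, b = sin(fδ)/sin δ ≈ 0.881.
p = a·p₁ + b·p₂ ≈ (0.223, 0.473, 0.852); φ = arcsin(p_z) ≈ 58.44°, λ = atan2(p_y, p_x) ≈ 64.73°.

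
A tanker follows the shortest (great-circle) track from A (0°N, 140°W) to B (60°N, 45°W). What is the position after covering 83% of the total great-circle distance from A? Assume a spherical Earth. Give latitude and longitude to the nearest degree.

The haversine formula gives a central angle δ ≈ 1.614 rad (92.5°) between the endpoints.
Interpolate at f = 0.83 with slerp weights a = sin((1−f)δ)/sin δ ≈ 0.271, b = sin(fδ)/sin δ ≈ 0.974.
p = a·p₁ + b·p₂ ≈ (0.137, -0.519, 0.844); φ = arcsin(p_z) ≈ 57.55°, λ = atan2(p_y, p_x) ≈ -75.24°.

≈ (58°N, 75°W)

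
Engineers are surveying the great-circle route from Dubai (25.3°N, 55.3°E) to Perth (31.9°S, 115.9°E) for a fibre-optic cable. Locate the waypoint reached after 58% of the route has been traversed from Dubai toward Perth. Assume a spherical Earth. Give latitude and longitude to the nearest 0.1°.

≈ 8.6°S, 89.0°E

Write both endpoints as unit vectors p₁, p₂ with components (cos φ cos λ, cos φ sin λ, sin φ).
The central angle between the endpoints is δ = arccos(p₁·p₂) ≈ 1.419 rad (81.3°).
Interpolate at f = 0.58 with slerp weights a = sin((1−f)δ)/sin δ ≈ 0.568, b = sin(fδ)/sin δ ≈ 0.742.
p = a·p₁ + b·p₂ ≈ (0.017, 0.989, -0.149); φ = arcsin(p_z) ≈ -8.59°, λ = atan2(p_y, p_x) ≈ 89.00°.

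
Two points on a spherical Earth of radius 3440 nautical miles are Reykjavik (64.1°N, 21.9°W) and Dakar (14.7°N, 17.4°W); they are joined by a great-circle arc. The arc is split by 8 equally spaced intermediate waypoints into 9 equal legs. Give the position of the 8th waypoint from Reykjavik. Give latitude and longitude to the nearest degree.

≈ 20°N, 18°W

The haversine formula gives a central angle δ ≈ 0.864 rad (49.5°) between the endpoints.
Interpolate at f = 8/9 with slerp weights a = sin((1−f)δ)/sin δ ≈ 0.126, b = sin(fδ)/sin δ ≈ 0.914.
p = a·p₁ + b·p₂ ≈ (0.894, -0.285, 0.345); φ = arcsin(p_z) ≈ 20.19°, λ = atan2(p_y, p_x) ≈ -17.66°.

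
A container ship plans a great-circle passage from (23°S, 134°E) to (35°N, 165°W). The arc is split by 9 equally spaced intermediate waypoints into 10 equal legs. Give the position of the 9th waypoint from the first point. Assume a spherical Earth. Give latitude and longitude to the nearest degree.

Write both endpoints as unit vectors p₁, p₂ with components (cos φ cos λ, cos φ sin λ, sin φ).
The central angle between the endpoints is δ = arccos(p₁·p₂) ≈ 1.429 rad (81.9°).
Interpolate at f = 9/10 with slerp weights a = sin((1−f)δ)/sin δ ≈ 0.144, b = sin(fδ)/sin δ ≈ 0.969.
p = a·p₁ + b·p₂ ≈ (-0.859, -0.110, 0.500); φ = arcsin(p_z) ≈ 29.99°, λ = atan2(p_y, p_x) ≈ -172.68°.

≈ (30°N, 173°W)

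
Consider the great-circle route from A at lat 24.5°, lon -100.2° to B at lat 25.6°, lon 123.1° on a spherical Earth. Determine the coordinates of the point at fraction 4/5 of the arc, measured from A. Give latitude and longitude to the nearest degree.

≈ lat 41°, lon 144°

Write both endpoints as unit vectors p₁, p₂ with components (cos φ cos λ, cos φ sin λ, sin φ).
The central angle between the endpoints is δ = arccos(p₁·p₂) ≈ 2.002 rad (114.7°).
Interpolate at f = 4/5 with slerp weights a = sin((1−f)δ)/sin δ ≈ 0.429, b = sin(fδ)/sin δ ≈ 1.100.
p = a·p₁ + b·p₂ ≈ (-0.611, 0.447, 0.653); φ = arcsin(p_z) ≈ 40.80°, λ = atan2(p_y, p_x) ≈ 143.82°.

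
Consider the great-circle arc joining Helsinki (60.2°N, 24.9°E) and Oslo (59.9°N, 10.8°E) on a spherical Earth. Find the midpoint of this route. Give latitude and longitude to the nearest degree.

≈ 60°N, 18°E

From cos δ = sin φ₁ sin φ₂ + cos φ₁ cos φ₂ cos Δλ, the central angle is δ ≈ 0.123 rad (7.0°).
Interpolate at f = 1/2 with slerp weights a = sin((1−f)δ)/sin δ ≈ 0.501, b = sin(fδ)/sin δ ≈ 0.501.
p = a·p₁ + b·p₂ ≈ (0.473, 0.152, 0.868); φ = arcsin(p_z) ≈ 60.24°, λ = atan2(p_y, p_x) ≈ 17.82°.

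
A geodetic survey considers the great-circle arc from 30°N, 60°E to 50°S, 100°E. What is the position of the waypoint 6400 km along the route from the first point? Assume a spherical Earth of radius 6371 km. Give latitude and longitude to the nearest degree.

≈ 23°S, 82°E

Write both endpoints as unit vectors p₁, p₂ with components (cos φ cos λ, cos φ sin λ, sin φ).
The central angle between the endpoints is δ = arccos(p₁·p₂) ≈ 1.527 rad (87.5°). The total great-circle distance is δ·R ≈ 1.527 × 6371 ≈ 9731 km, so the target fraction is f = 6400/9731 ≈ 0.658.
Interpolate at f ≈ 0.658 with slerp weights a = sin((1−f)δ)/sin δ ≈ 0.500, b = sin(fδ)/sin δ ≈ 0.845.
p = a·p₁ + b·p₂ ≈ (0.122, 0.910, -0.397); φ = arcsin(p_z) ≈ -23.40°, λ = atan2(p_y, p_x) ≈ 82.35°.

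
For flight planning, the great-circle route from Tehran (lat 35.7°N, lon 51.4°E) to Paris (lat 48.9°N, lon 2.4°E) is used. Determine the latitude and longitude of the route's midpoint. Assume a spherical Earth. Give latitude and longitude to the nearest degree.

Write both endpoints as unit vectors p₁, p₂ with components (cos φ cos λ, cos φ sin λ, sin φ).
The central angle between the endpoints is δ = arccos(p₁·p₂) ≈ 0.660 rad (37.8°).
Interpolate at f = 1/2 with slerp weights a = sin((1−f)δ)/sin δ ≈ 0.529, b = sin(fδ)/sin δ ≈ 0.529.
p = a·p₁ + b·p₂ ≈ (0.615, 0.350, 0.707); φ = arcsin(p_z) ≈ 44.97°, λ = atan2(p_y, p_x) ≈ 29.65°.

≈ lat 45°N, lon 30°E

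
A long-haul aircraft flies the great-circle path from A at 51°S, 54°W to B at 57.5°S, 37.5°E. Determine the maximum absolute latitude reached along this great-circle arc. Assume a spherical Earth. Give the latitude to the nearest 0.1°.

≈ 63.7°S

The great circle lies in the plane with unit normal n̂ = (p₁ × p₂)/|p₁ × p₂|.
Here n̂_z ≈ +0.443; the vertex latitude is φ_max = arccos|n̂_z| ≈ 63.7°.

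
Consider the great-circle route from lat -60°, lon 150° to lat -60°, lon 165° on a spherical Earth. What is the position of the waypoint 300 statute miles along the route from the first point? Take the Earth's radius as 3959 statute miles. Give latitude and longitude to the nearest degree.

Write both endpoints as unit vectors p₁, p₂ with components (cos φ cos λ, cos φ sin λ, sin φ).
The central angle between the endpoints is δ = arccos(p₁·p₂) ≈ 0.131 rad (7.5°). The total great-circle distance is δ·R ≈ 0.131 × 3959 ≈ 517 mi, so the target fraction is f = 300/517 ≈ 0.580.
Interpolate at f ≈ 0.580 with slerp weights a = sin((1−f)δ)/sin δ ≈ 0.421, b = sin(fδ)/sin δ ≈ 0.581.
p = a·p₁ + b·p₂ ≈ (-0.463, 0.180, -0.868); φ = arcsin(p_z) ≈ -60.21°, λ = atan2(p_y, p_x) ≈ 158.71°.

≈ lat -60°, lon 159°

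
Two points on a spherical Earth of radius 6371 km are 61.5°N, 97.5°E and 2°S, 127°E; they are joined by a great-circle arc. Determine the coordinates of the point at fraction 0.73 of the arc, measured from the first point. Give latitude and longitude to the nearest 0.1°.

≈ 15.6°N, 122.3°E

Write both endpoints as unit vectors p₁, p₂ with components (cos φ cos λ, cos φ sin λ, sin φ).
The central angle between the endpoints is δ = arccos(p₁·p₂) ≈ 1.176 rad (67.4°).
Interpolate at f = 0.73 with slerp weights a = sin((1−f)δ)/sin δ ≈ 0.338, b = sin(fδ)/sin δ ≈ 0.820.
p = a·p₁ + b·p₂ ≈ (-0.514, 0.814, 0.269); φ = arcsin(p_z) ≈ 15.58°, λ = atan2(p_y, p_x) ≈ 122.27°.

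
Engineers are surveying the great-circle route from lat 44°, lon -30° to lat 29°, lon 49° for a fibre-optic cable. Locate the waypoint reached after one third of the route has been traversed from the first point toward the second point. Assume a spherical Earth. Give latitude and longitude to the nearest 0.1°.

Write both endpoints as unit vectors p₁, p₂ with components (cos φ cos λ, cos φ sin λ, sin φ).
The central angle between the endpoints is δ = arccos(p₁·p₂) ≈ 1.096 rad (62.8°).
Interpolate at f = 1/3 with slerp weights a = sin((1−f)δ)/sin δ ≈ 0.750, b = sin(fδ)/sin δ ≈ 0.402.
p = a·p₁ + b·p₂ ≈ (0.698, -0.005, 0.716); φ = arcsin(p_z) ≈ 45.73°, λ = atan2(p_y, p_x) ≈ -0.39°.

≈ lat 45.7°, lon -0.4°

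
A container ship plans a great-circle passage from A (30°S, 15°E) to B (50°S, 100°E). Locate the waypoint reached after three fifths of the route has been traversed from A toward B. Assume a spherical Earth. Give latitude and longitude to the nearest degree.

Convert each endpoint to a unit vector on the sphere (x = cos φ cos λ, y = cos φ sin λ, z = sin φ).
The central angle between the endpoints is δ = arccos(p₁·p₂) ≈ 1.125 rad (64.4°).
Interpolate at f = 3/5 with slerp weights a = sin((1−f)δ)/sin δ ≈ 0.482, b = sin(fδ)/sin δ ≈ 0.693.
p = a·p₁ + b·p₂ ≈ (0.326, 0.546, -0.771); φ = arcsin(p_z) ≈ -50.49°, λ = atan2(p_y, p_x) ≈ 59.19°.

≈ (50°S, 59°E)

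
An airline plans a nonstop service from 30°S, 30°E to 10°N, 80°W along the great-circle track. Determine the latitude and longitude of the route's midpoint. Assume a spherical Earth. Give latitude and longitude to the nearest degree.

≈ 17°S, 30°W

The haversine formula gives a central angle δ ≈ 1.959 rad (112.2°) between the endpoints.
Interpolate at f = 1/2 with slerp weights a = sin((1−f)δ)/sin δ ≈ 0.897, b = sin(fδ)/sin δ ≈ 0.897.
p = a·p₁ + b·p₂ ≈ (0.826, -0.482, -0.293); φ = arcsin(p_z) ≈ -17.02°, λ = atan2(p_y, p_x) ≈ -30.24°.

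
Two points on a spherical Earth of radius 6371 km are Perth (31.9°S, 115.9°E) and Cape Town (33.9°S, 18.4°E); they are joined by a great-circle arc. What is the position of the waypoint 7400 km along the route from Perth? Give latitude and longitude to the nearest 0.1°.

≈ 39.2°S, 31.5°E

From cos δ = sin φ₁ sin φ₂ + cos φ₁ cos φ₂ cos Δλ, the central angle is δ ≈ 1.367 rad (78.3°). The total great-circle distance is δ·R ≈ 1.367 × 6371 ≈ 8707 km, so the target fraction is f = 7400/8707 ≈ 0.850.
Interpolate at f ≈ 0.850 with slerp weights a = sin((1−f)δ)/sin δ ≈ 0.208, b = sin(fδ)/sin δ ≈ 0.937.
p = a·p₁ + b·p₂ ≈ (0.661, 0.404, -0.632); φ = arcsin(p_z) ≈ -39.23°, λ = atan2(p_y, p_x) ≈ 31.46°.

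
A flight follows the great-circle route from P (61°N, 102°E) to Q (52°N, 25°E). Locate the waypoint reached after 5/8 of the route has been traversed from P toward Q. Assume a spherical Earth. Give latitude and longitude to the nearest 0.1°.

≈ (60.8°N, 48.0°E)

From cos δ = sin φ₁ sin φ₂ + cos φ₁ cos φ₂ cos Δλ, the central angle is δ ≈ 0.713 rad (40.9°).
Interpolate at f = 5/8 with slerp weights a = sin((1−f)δ)/sin δ ≈ 0.404, b = sin(fδ)/sin δ ≈ 0.659.
p = a·p₁ + b·p₂ ≈ (0.327, 0.363, 0.873); φ = arcsin(p_z) ≈ 60.76°, λ = atan2(p_y, p_x) ≈ 47.99°.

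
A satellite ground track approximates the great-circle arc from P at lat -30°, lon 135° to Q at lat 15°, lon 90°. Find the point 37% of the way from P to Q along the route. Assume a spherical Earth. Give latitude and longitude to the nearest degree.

Write both endpoints as unit vectors p₁, p₂ with components (cos φ cos λ, cos φ sin λ, sin φ).
The central angle between the endpoints is δ = arccos(p₁·p₂) ≈ 1.090 rad (62.5°).
Interpolate at f = 0.37 with slerp weights a = sin((1−f)δ)/sin δ ≈ 0.715, b = sin(fδ)/sin δ ≈ 0.443.
p = a·p₁ + b·p₂ ≈ (-0.438, 0.866, -0.243); φ = arcsin(p_z) ≈ -14.06°, λ = atan2(p_y, p_x) ≈ 116.84°.

≈ lat -14°, lon 117°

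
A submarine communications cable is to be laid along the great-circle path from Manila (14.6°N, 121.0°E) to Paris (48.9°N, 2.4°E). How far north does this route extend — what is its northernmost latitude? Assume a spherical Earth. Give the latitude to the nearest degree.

The great circle lies in the plane with unit normal n̂ = (p₁ × p₂)/|p₁ × p₂|.
Here n̂_z ≈ -0.562; the vertex latitude is φ_max = arccos|n̂_z| ≈ 55.8°.

≈ 56°N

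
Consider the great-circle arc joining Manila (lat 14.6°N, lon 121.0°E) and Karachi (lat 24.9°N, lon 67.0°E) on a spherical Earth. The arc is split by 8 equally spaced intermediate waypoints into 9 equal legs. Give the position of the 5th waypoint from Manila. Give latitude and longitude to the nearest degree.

≈ lat 23°N, lon 92°E

Convert each endpoint to a unit vector on the sphere (x = cos φ cos λ, y = cos φ sin λ, z = sin φ).
The central angle between the endpoints is δ = arccos(p₁·p₂) ≈ 0.899 rad (51.5°).
Interpolate at f = 5/9 with slerp weights a = sin((1−f)δ)/sin δ ≈ 0.497, b = sin(fδ)/sin δ ≈ 0.612.
p = a·p₁ + b·p₂ ≈ (-0.031, 0.923, 0.383); φ = arcsin(p_z) ≈ 22.52°, λ = atan2(p_y, p_x) ≈ 91.91°.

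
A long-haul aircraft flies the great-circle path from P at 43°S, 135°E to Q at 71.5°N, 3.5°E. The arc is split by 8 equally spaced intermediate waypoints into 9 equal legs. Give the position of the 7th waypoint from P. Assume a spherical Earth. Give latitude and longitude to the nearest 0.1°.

Write both endpoints as unit vectors p₁, p₂ with components (cos φ cos λ, cos φ sin λ, sin φ).
The central angle between the endpoints is δ = arccos(p₁·p₂) ≈ 2.499 rad (143.2°).
Interpolate at f = 7/9 with slerp weights a = sin((1−f)δ)/sin δ ≈ 0.880, b = sin(fδ)/sin δ ≈ 1.554.
p = a·p₁ + b·p₂ ≈ (0.037, 0.485, 0.874); φ = arcsin(p_z) ≈ 60.89°, λ = atan2(p_y, p_x) ≈ 85.61°.

≈ 60.9°N, 85.6°E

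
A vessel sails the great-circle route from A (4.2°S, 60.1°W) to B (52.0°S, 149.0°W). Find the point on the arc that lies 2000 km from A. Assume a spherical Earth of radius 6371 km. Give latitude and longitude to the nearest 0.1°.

Write both endpoints as unit vectors p₁, p₂ with components (cos φ cos λ, cos φ sin λ, sin φ).
The central angle between the endpoints is δ = arccos(p₁·p₂) ≈ 1.501 rad (86.0°). The total great-circle distance is δ·R ≈ 1.501 × 6371 ≈ 9564 km, so the target fraction is f = 2000/9564 ≈ 0.209.
Interpolate at f ≈ 0.209 with slerp weights a = sin((1−f)δ)/sin δ ≈ 0.930, b = sin(fδ)/sin δ ≈ 0.310.
p = a·p₁ + b·p₂ ≈ (0.299, -0.902, -0.312); φ = arcsin(p_z) ≈ -18.18°, λ = atan2(p_y, p_x) ≈ -71.67°.

≈ (18.2°S, 71.7°W)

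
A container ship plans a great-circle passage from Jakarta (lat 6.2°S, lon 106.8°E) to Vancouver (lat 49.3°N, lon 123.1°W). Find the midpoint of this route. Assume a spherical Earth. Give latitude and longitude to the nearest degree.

≈ lat 41°N, lon 148°E

Convert each endpoint to a unit vector on the sphere (x = cos φ cos λ, y = cos φ sin λ, z = sin φ).
The central angle between the endpoints is δ = arccos(p₁·p₂) ≈ 2.094 rad (120.0°).
Interpolate at f = 1/2 with slerp weights a = sin((1−f)δ)/sin δ ≈ 0.999, b = sin(fδ)/sin δ ≈ 0.999.
p = a·p₁ + b·p₂ ≈ (-0.643, 0.405, 0.650); φ = arcsin(p_z) ≈ 40.53°, λ = atan2(p_y, p_x) ≈ 147.78°.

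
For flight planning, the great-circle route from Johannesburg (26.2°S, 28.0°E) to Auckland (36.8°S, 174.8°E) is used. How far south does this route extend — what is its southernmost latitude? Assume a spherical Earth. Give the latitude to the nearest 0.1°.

≈ 65.3°S

The great circle lies in the plane with unit normal n̂ = (p₁ × p₂)/|p₁ × p₂|.
Here n̂_z ≈ +0.418; the vertex latitude is φ_max = arccos|n̂_z| ≈ 65.3°.
Check via Clairaut: cos φ_max = |cos φ₁| · sin C = cos(26.2°)·sin(152.2°) ≈ 0.418, again giving ≈ 65.3°.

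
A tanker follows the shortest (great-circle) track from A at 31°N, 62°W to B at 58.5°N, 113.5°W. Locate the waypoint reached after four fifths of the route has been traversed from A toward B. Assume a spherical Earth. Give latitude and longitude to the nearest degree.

≈ 55°N, 98°W

Convert each endpoint to a unit vector on the sphere (x = cos φ cos λ, y = cos φ sin λ, z = sin φ).
The central angle between the endpoints is δ = arccos(p₁·p₂) ≈ 0.770 rad (44.1°).
Interpolate at f = 4/5 with slerp weights a = sin((1−f)δ)/sin δ ≈ 0.220, b = sin(fδ)/sin δ ≈ 0.830.
p = a·p₁ + b·p₂ ≈ (-0.084, -0.564, 0.821); φ = arcsin(p_z) ≈ 55.20°, λ = atan2(p_y, p_x) ≈ -98.49°.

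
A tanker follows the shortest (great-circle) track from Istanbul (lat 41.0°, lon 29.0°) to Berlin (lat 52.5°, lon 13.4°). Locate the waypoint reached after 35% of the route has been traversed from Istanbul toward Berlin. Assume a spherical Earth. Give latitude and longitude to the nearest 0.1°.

Write both endpoints as unit vectors p₁, p₂ with components (cos φ cos λ, cos φ sin λ, sin φ).
The central angle between the endpoints is δ = arccos(p₁·p₂) ≈ 0.273 rad (15.6°).
Interpolate at f = 0.35 with slerp weights a = sin((1−f)δ)/sin δ ≈ 0.655, b = sin(fδ)/sin δ ≈ 0.354.
p = a·p₁ + b·p₂ ≈ (0.642, 0.289, 0.710); φ = arcsin(p_z) ≈ 45.25°, λ = atan2(p_y, p_x) ≈ 24.28°.

≈ lat 45.3°, lon 24.3°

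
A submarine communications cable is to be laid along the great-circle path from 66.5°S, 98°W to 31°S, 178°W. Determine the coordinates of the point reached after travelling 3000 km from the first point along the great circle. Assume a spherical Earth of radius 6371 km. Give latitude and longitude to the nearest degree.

Write both endpoints as unit vectors p₁, p₂ with components (cos φ cos λ, cos φ sin λ, sin φ).
The central angle between the endpoints is δ = arccos(p₁·p₂) ≈ 1.010 rad (57.9°). The total great-circle distance is δ·R ≈ 1.010 × 6371 ≈ 6436 km, so the target fraction is f = 3000/6436 ≈ 0.466.
Interpolate at f ≈ 0.466 with slerp weights a = sin((1−f)δ)/sin δ ≈ 0.606, b = sin(fδ)/sin δ ≈ 0.536.
p = a·p₁ + b·p₂ ≈ (-0.493, -0.255, -0.832); φ = arcsin(p_z) ≈ -56.30°, λ = atan2(p_y, p_x) ≈ -152.58°.

≈ 56°S, 153°W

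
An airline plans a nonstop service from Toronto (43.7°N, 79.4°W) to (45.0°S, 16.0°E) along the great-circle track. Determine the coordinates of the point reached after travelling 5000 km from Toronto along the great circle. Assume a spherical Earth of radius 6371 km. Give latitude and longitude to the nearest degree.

Convert each endpoint to a unit vector on the sphere (x = cos φ cos λ, y = cos φ sin λ, z = sin φ).
The central angle between the endpoints is δ = arccos(p₁·p₂) ≈ 2.137 rad (122.5°). The total great-circle distance is δ·R ≈ 2.137 × 6371 ≈ 13616 km, so the target fraction is f = 5000/13616 ≈ 0.367.
Interpolate at f ≈ 0.367 with slerp weights a = sin((1−f)δ)/sin δ ≈ 1.157, b = sin(fδ)/sin δ ≈ 0.837.
p = a·p₁ + b·p₂ ≈ (0.723, -0.659, 0.207); φ = arcsin(p_z) ≈ 11.95°, λ = atan2(p_y, p_x) ≈ -42.34°.

≈ (12°N, 42°W)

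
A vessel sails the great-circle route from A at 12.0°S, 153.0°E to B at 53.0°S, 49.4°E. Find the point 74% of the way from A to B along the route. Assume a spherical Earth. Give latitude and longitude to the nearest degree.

≈ 54°S, 88°E

The haversine formula gives a central angle δ ≈ 1.543 rad (88.4°) between the endpoints.
Interpolate at f = 0.74 with slerp weights a = sin((1−f)δ)/sin δ ≈ 0.391, b = sin(fδ)/sin δ ≈ 0.910.
p = a·p₁ + b·p₂ ≈ (0.016, 0.589, -0.808); φ = arcsin(p_z) ≈ -53.88°, λ = atan2(p_y, p_x) ≈ 88.46°.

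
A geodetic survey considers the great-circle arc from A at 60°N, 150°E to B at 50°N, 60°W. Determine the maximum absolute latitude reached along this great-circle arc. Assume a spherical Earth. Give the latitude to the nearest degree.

≈ 80°N

The great circle lies in the plane with unit normal n̂ = (p₁ × p₂)/|p₁ × p₂|.
Here n̂_z ≈ +0.174; the vertex latitude is φ_max = arccos|n̂_z| ≈ 80.0°.
Check via Clairaut: cos φ_max = |cos φ₁| · sin C = cos(60.0°)·sin(20.4°) ≈ 0.174, again giving ≈ 80.0°.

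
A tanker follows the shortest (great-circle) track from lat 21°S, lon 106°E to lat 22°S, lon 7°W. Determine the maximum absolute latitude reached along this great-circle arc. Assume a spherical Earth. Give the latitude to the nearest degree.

The great circle lies in the plane with unit normal n̂ = (p₁ × p₂)/|p₁ × p₂|.
Here n̂_z ≈ -0.814; the vertex latitude is φ_max = arccos|n̂_z| ≈ 35.5°.
Check via Clairaut: cos φ_max = |cos φ₁| · sin C = cos(21.0°)·sin(119.3°) ≈ 0.814, again giving ≈ 35.5°.

≈ 36°S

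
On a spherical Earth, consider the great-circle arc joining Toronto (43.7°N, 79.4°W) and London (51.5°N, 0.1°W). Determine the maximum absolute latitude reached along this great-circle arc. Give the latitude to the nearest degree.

The great circle lies in the plane with unit normal n̂ = (p₁ × p₂)/|p₁ × p₂|.
Here n̂_z ≈ +0.566; the vertex latitude is φ_max = arccos|n̂_z| ≈ 55.5°.
Check via Clairaut: cos φ_max = |cos φ₁| · sin C = cos(43.7°)·sin(51.5°) ≈ 0.566, again giving ≈ 55.5°.

≈ 56°N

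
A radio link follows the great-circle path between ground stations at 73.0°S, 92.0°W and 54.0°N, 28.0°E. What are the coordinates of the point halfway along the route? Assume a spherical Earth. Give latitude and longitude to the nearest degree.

≈ 16°S, 2°W

Convert each endpoint to a unit vector on the sphere (x = cos φ cos λ, y = cos φ sin λ, z = sin φ).
The central angle between the endpoints is δ = arccos(p₁·p₂) ≈ 2.605 rad (149.3°).
Interpolate at f = 1/2 with slerp weights a = sin((1−f)δ)/sin δ ≈ 1.887, b = sin(fδ)/sin δ ≈ 1.887.
p = a·p₁ + b·p₂ ≈ (0.960, -0.031, -0.278); φ = arcsin(p_z) ≈ -16.14°, λ = atan2(p_y, p_x) ≈ -1.83°.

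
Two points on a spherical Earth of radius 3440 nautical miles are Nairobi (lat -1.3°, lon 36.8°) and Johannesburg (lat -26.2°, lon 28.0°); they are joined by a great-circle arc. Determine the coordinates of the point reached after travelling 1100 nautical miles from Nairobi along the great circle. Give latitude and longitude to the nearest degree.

≈ lat -19°, lon 31°

From cos δ = sin φ₁ sin φ₂ + cos φ₁ cos φ₂ cos Δλ, the central angle is δ ≈ 0.459 rad (26.3°). The total great-circle distance is δ·R ≈ 0.459 × 3440 ≈ 1579 nmi, so the target fraction is f = 1100/1579 ≈ 0.697.
Interpolate at f ≈ 0.697 with slerp weights a = sin((1−f)δ)/sin δ ≈ 0.313, b = sin(fδ)/sin δ ≈ 0.709.
p = a·p₁ + b·p₂ ≈ (0.813, 0.486, -0.320); φ = arcsin(p_z) ≈ -18.68°, λ = atan2(p_y, p_x) ≈ 30.90°.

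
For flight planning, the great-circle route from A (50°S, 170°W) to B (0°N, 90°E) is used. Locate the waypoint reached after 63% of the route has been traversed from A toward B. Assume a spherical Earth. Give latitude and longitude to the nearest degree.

Write both endpoints as unit vectors p₁, p₂ with components (cos φ cos λ, cos φ sin λ, sin φ).
The central angle between the endpoints is δ = arccos(p₁·p₂) ≈ 1.683 rad (96.4°).
Interpolate at f = 0.63 with slerp weights a = sin((1−f)δ)/sin δ ≈ 0.587, b = sin(fδ)/sin δ ≈ 0.878.
p = a·p₁ + b·p₂ ≈ (-0.371, 0.812, -0.450); φ = arcsin(p_z) ≈ -26.71°, λ = atan2(p_y, p_x) ≈ 114.57°.

≈ (27°S, 115°E)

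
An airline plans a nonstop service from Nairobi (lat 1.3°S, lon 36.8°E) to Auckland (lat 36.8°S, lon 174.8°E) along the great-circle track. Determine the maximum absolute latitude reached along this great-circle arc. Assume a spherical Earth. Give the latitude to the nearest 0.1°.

The great circle lies in the plane with unit normal n̂ = (p₁ × p₂)/|p₁ × p₂|.
Here n̂_z ≈ +0.658; the vertex latitude is φ_max = arccos|n̂_z| ≈ 48.8°.

≈ 48.8°S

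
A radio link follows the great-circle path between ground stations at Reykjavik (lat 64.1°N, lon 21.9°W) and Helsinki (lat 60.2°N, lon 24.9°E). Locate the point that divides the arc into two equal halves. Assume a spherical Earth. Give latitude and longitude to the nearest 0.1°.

Convert each endpoint to a unit vector on the sphere (x = cos φ cos λ, y = cos φ sin λ, z = sin φ).
The central angle between the endpoints is δ = arccos(p₁·p₂) ≈ 0.379 rad (21.7°).
Interpolate at f = 1/2 with slerp weights a = sin((1−f)δ)/sin δ ≈ 0.509, b = sin(fδ)/sin δ ≈ 0.509.
p = a·p₁ + b·p₂ ≈ (0.436, 0.024, 0.900); φ = arcsin(p_z) ≈ 64.12°, λ = atan2(p_y, p_x) ≈ 3.10°.

≈ lat 64.1°N, lon 3.1°E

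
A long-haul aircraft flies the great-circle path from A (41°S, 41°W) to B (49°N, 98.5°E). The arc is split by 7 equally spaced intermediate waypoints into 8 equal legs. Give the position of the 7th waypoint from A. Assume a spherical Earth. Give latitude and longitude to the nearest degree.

≈ (46°N, 71°E)

From cos δ = sin φ₁ sin φ₂ + cos φ₁ cos φ₂ cos Δλ, the central angle is δ ≈ 2.629 rad (150.6°).
Interpolate at f = 7/8 with slerp weights a = sin((1−f)δ)/sin δ ≈ 0.659, b = sin(fδ)/sin δ ≈ 1.520.
p = a·p₁ + b·p₂ ≈ (0.228, 0.661, 0.715); φ = arcsin(p_z) ≈ 45.68°, λ = atan2(p_y, p_x) ≈ 70.98°.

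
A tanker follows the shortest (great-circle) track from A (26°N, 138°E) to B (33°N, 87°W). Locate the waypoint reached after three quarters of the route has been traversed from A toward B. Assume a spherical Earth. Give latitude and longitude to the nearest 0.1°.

≈ (50.2°N, 114.9°W)

The haversine formula gives a central angle δ ≈ 1.869 rad (107.1°) between the endpoints.
Interpolate at f = 3/4 with slerp weights a = sin((1−f)δ)/sin δ ≈ 0.471, b = sin(fδ)/sin δ ≈ 1.031.
p = a·p₁ + b·p₂ ≈ (-0.270, -0.580, 0.768); φ = arcsin(p_z) ≈ 50.21°, λ = atan2(p_y, p_x) ≈ -114.92°.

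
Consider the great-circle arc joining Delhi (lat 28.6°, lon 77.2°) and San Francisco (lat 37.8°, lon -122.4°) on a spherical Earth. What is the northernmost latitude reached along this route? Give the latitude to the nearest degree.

The great circle lies in the plane with unit normal n̂ = (p₁ × p₂)/|p₁ × p₂|.
Here n̂_z ≈ +0.249; the vertex latitude is φ_max = arccos|n̂_z| ≈ 75.6°.
Check via Clairaut: cos φ_max = |cos φ₁| · sin C = cos(28.6°)·sin(16.5°) ≈ 0.249, again giving ≈ 75.6°.

≈ 76°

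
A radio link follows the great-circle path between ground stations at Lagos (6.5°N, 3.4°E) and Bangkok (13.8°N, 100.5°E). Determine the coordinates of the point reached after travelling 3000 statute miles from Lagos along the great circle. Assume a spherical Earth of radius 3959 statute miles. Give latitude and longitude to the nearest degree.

≈ (15°N, 47°E)

Convert each endpoint to a unit vector on the sphere (x = cos φ cos λ, y = cos φ sin λ, z = sin φ).
The central angle between the endpoints is δ = arccos(p₁·p₂) ≈ 1.663 rad (95.3°). The total great-circle distance is δ·R ≈ 1.663 × 3959 ≈ 6585 mi, so the target fraction is f = 3000/6585 ≈ 0.456.
Interpolate at f ≈ 0.456 with slerp weights a = sin((1−f)δ)/sin δ ≈ 0.790, b = sin(fδ)/sin δ ≈ 0.690.
p = a·p₁ + b·p₂ ≈ (0.661, 0.706, 0.254); φ = arcsin(p_z) ≈ 14.72°, λ = atan2(p_y, p_x) ≈ 46.85°.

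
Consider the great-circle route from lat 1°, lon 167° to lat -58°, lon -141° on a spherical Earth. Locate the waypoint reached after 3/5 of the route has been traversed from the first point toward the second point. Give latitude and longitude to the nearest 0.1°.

≈ lat -36.9°, lon -170.9°

Convert each endpoint to a unit vector on the sphere (x = cos φ cos λ, y = cos φ sin λ, z = sin φ).
The central angle between the endpoints is δ = arccos(p₁·p₂) ≈ 1.254 rad (71.9°).
Interpolate at f = 3/5 with slerp weights a = sin((1−f)δ)/sin δ ≈ 0.506, b = sin(fδ)/sin δ ≈ 0.719.
p = a·p₁ + b·p₂ ≈ (-0.789, -0.126, -0.601); φ = arcsin(p_z) ≈ -36.95°, λ = atan2(p_y, p_x) ≈ -170.93°.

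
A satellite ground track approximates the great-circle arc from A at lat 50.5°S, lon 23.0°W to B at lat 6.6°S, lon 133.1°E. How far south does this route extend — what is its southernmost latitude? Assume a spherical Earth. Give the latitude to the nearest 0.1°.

The great circle lies in the plane with unit normal n̂ = (p₁ × p₂)/|p₁ × p₂|.
Here n̂_z ≈ +0.293; the vertex latitude is φ_max = arccos|n̂_z| ≈ 72.9°.
Check via Clairaut: cos φ_max = |cos φ₁| · sin C = cos(50.5°)·sin(152.5°) ≈ 0.293, again giving ≈ 72.9°.

≈ 72.9°S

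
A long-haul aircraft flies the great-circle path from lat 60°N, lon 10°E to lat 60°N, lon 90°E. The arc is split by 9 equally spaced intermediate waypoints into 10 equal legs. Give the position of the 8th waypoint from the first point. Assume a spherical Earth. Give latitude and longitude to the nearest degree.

Convert each endpoint to a unit vector on the sphere (x = cos φ cos λ, y = cos φ sin λ, z = sin φ).
The central angle between the endpoints is δ = arccos(p₁·p₂) ≈ 0.654 rad (37.5°).
Interpolate at f = 8/10 with slerp weights a = sin((1−f)δ)/sin δ ≈ 0.214, b = sin(fδ)/sin δ ≈ 0.821.
p = a·p₁ + b·p₂ ≈ (0.106, 0.429, 0.897); φ = arcsin(p_z) ≈ 63.76°, λ = atan2(p_y, p_x) ≈ 76.18°.

≈ lat 64°N, lon 76°E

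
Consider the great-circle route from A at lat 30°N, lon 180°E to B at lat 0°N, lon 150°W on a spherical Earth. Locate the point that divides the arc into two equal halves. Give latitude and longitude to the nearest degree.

≈ lat 16°N, lon 164°W

From cos δ = sin φ₁ sin φ₂ + cos φ₁ cos φ₂ cos Δλ, the central angle is δ ≈ 0.723 rad (41.4°).
Interpolate at f = 1/2 with slerp weights a = sin((1−f)δ)/sin δ ≈ 0.535, b = sin(fδ)/sin δ ≈ 0.535.
p = a·p₁ + b·p₂ ≈ (-0.926, -0.267, 0.267); φ = arcsin(p_z) ≈ 15.50°, λ = atan2(p_y, p_x) ≈ -163.90°.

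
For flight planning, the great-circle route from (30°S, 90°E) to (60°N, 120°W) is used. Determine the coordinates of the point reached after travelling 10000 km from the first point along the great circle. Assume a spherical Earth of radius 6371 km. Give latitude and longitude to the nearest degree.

≈ (52°N, 133°E)

The haversine formula gives a central angle δ ≈ 2.512 rad (143.9°) between the endpoints. The total great-circle distance is δ·R ≈ 2.512 × 6371 ≈ 16001 km, so the target fraction is f = 10000/16001 ≈ 0.625.
Interpolate at f ≈ 0.625 with slerp weights a = sin((1−f)δ)/sin δ ≈ 1.373, b = sin(fδ)/sin δ ≈ 1.697.
p = a·p₁ + b·p₂ ≈ (-0.424, 0.454, 0.784); φ = arcsin(p_z) ≈ 51.59°, λ = atan2(p_y, p_x) ≈ 133.08°.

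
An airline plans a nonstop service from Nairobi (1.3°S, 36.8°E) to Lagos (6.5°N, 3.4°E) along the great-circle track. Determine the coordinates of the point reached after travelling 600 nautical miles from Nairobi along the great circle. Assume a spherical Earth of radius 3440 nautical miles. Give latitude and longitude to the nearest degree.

Convert each endpoint to a unit vector on the sphere (x = cos φ cos λ, y = cos φ sin λ, z = sin φ).
The central angle between the endpoints is δ = arccos(p₁·p₂) ≈ 0.598 rad (34.2°). The total great-circle distance is δ·R ≈ 0.598 × 3440 ≈ 2056 nmi, so the target fraction is f = 600/2056 ≈ 0.292.
Interpolate at f ≈ 0.292 with slerp weights a = sin((1−f)δ)/sin δ ≈ 0.730, b = sin(fδ)/sin δ ≈ 0.308.
p = a·p₁ + b·p₂ ≈ (0.890, 0.455, 0.018); φ = arcsin(p_z) ≈ 1.05°, λ = atan2(p_y, p_x) ≈ 27.09°.

≈ 1°N, 27°E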